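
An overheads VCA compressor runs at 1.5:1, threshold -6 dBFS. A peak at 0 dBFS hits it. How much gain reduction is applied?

2 dB

Overshoot = 0 − (-6) = 6 dB.
After 1.5:1 compression the overshoot becomes 6/1.5 = 4 dB.
GR = overshoot in − overshoot out = 6 − 4 = 2 dB.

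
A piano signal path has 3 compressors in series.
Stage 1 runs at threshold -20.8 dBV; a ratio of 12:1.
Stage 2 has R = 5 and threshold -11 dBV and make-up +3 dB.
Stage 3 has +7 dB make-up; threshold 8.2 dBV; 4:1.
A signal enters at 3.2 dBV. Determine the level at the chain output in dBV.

Stage 1: overshoot 24 dB → 24/12 = 2 dB → -18.8 dBV.
Stage 2: -18.8 dBV is at or below the -11 dBV threshold — no compression; make-up brings it to -15.8 dBV.
Stage 3: -15.8 dBV is at or below the 8.2 dBV threshold — no compression; make-up brings it to -8.8 dBV.

-8.8 dBV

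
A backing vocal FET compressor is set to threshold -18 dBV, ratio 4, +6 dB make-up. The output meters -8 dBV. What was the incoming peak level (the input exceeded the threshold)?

Stripping the +6 dB make-up gives -14 dBV at the gain stage.
That's 4 dB above the -18 dBV threshold.
Undo the ratio: input overshoot = 4 × 4 = 16 dB, giving input = -2 dBV.

-2 dBV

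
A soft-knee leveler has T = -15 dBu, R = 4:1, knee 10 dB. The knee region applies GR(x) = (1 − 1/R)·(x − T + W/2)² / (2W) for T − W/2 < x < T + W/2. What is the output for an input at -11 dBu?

x − T + W/2 = -11 − (-15) + 5 = 9.
GR = (1 − 1/4) × 9² / 20 = 0.75 × 81 / 20 = 3.0375 dB.
Output = -11 − 3.0375 = -14.0375 dBu.

-14.0375 dBu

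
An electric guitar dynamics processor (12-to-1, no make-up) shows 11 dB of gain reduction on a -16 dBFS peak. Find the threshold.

-28 dBFS

Gain reduction = -16 − (-27) = 11 dB; output overshoot = GR / (R − 1) = 11 / 11 = 1 dB.
Threshold = output − output overshoot = -27 − 1 = -28 dBFS.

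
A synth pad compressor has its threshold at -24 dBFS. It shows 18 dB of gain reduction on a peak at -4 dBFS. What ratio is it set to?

10:1

Input overshoot = -4 − (-24) = 20 dB.
Output overshoot = 20 − 18 = 2 dB.
Ratio = input overshoot / output overshoot = 20 / 2 = 10.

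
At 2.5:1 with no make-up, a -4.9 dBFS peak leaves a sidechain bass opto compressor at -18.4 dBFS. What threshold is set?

-27.4 dBFS

Input is 22.5 dB above T (since output overshoot × R = input overshoot: (-18.4 − T)·2.5 = -4.9 − T gives T = -27.4 dBFS).
Check: -27.4 + (-4.9 − (-27.4))/2.5 = -27.4 + 9 = -18.4 dBFS. ✓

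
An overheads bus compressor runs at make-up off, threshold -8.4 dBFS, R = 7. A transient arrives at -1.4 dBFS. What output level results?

-7.4 dBFS

The input is 7 dB above the -8.4 dBFS threshold.
7:1 compression reduces that to 7/7 = 1 dB over.
That puts the output at -7.4 dBFS.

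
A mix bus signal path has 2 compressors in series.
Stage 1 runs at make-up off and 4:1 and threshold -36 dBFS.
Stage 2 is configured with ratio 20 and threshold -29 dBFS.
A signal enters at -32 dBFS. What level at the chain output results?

-35 dBFS

Stage 1: -32 dBFS is 4 dB over -36 dBFS; at 4:1 that becomes 1 dB over, giving -35 dBFS.
Stage 2: -35 dBFS is at or below the -29 dBFS threshold — no compression; output -35 dBFS.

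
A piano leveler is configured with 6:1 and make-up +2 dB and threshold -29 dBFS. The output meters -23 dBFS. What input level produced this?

Stripping the +2 dB make-up gives -25 dBFS at the gain stage.
The compressed level sits -25 − (-29) = 4 dB over threshold.
Undo the ratio: input overshoot = 4 × 6 = 24 dB, giving input = -5 dBFS.

-5 dBFS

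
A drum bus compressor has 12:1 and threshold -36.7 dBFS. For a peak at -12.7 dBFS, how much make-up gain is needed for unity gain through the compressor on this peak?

22 dB

Without make-up, output = threshold + overshoot/12 = -36.7 + 2 = -34.7 dBFS.
Gap to target: 22 dB.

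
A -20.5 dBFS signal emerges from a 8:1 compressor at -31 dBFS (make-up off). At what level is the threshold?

-32.5 dBFS

Gain reduction = -20.5 − (-31) = 10.5 dB; output overshoot = GR / (R − 1) = 10.5 / 7 = 1.5 dB.
Threshold = output − output overshoot = -31 − 1.5 = -32.5 dBFS.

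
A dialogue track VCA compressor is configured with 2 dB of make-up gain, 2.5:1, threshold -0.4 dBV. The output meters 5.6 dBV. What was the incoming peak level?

Before make-up, the level was 5.6 − 2 = 3.6 dBV.
Post-compression overshoot = 3.6 − (-0.4) = 4 dB.
Input overshoot = R × output overshoot = 10 dB → input = -0.4 + 10 = 9.6 dBV.

9.6 dBV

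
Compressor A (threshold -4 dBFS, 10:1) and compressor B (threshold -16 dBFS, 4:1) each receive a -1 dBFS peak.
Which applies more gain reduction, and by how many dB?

A: 3 dB over, compressed to 0.3 dB over, so 2.7 dB of GR.
B: 15 dB over, compressed to 3.75 dB over, so 11.25 dB of GR.
B applies 8.55 dB more gain reduction.

B, by 8.55 dB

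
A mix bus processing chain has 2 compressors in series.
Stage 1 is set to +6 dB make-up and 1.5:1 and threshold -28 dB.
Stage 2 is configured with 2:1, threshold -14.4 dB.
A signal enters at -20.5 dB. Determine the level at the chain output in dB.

Stage 1: overshoot 7.5 dB → 7.5/1.5 = 5 dB → -23 dB; +6 dB make-up → -17 dB.
Stage 2: -17 dB ≤ -14.4 dB, so stage 2 doesn't engage; output -17 dB.

-17 dB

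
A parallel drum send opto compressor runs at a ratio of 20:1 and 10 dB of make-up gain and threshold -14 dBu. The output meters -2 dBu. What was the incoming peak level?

Stripping the +10 dB make-up gives -12 dBu at the gain stage.
That's 2 dB above the -14 dBu threshold.
Undo the ratio: input overshoot = 2 × 20 = 40 dB, giving input = 26 dBu.

26 dBu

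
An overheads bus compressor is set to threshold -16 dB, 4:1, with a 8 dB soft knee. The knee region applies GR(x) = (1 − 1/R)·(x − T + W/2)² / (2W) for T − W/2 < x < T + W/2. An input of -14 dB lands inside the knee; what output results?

-15.6875 dB

x − T + W/2 = -14 − (-16) + 4 = 6.
GR = (1 − 1/4) × 6² / 16 = 0.75 × 36 / 16 = 1.6875 dB.
Output = -14 − 1.6875 = -15.6875 dB.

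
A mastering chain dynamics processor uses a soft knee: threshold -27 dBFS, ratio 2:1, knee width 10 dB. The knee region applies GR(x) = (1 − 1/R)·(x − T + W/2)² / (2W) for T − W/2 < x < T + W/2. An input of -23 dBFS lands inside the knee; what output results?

-25.025 dBFS

x − T + W/2 = -23 − (-27) + 5 = 9.
GR = (1 − 1/2) × 9² / 20 = 0.5 × 81 / 20 = 2.025 dB.
Output = -23 − 2.025 = -25.025 dBFS.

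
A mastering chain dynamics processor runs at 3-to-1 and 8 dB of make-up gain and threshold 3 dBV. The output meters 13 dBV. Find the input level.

9 dBV

Remove make-up: 13 − 8 = 5 dBV.
Post-compression overshoot = 5 − 3 = 2 dB.
Undo the ratio: input overshoot = 2 × 3 = 6 dB, giving input = 9 dBV.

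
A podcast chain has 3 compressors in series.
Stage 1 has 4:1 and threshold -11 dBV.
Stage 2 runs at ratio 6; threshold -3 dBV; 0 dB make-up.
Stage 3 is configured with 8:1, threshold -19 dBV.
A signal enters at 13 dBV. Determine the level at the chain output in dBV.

-17.25 dBV

Stage 1: 13 dBV is 24 dB over -11 dBV; at 4:1 that becomes 6 dB over, giving -5 dBV.
Stage 2: -5 dBV ≤ -3 dBV, so stage 2 doesn't engage; output -5 dBV.
Stage 3: 14 dB above -19 dBV, reduced 8:1 to 1.75 dB above → -17.25 dBV.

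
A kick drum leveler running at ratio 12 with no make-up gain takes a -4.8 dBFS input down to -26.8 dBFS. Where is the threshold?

-28.8 dBFS

Let T be the threshold. Output overshoot = (input overshoot)/R, so -26.8 − T = (-4.8 − T)/12.
12·(-26.8 − T) = -4.8 − T → 11·T = -321.6 − (-4.8) = -316.8.
T = -316.8/11 = -28.8 dBFS.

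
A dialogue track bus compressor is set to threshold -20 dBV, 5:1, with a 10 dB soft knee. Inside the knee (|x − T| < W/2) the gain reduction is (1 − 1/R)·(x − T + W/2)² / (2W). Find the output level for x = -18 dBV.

x − T + W/2 = -18 − (-20) + 5 = 7.
GR = (1 − 1/5) × 7² / 20 = 0.8 × 49 / 20 = 1.96 dB.
Output = -18 − 1.96 = -19.96 dBV.

-19.96 dBV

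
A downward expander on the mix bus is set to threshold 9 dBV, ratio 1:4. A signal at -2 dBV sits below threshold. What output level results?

The input is 11 dB below the 9 dBV threshold.
A 1:4 expander multiplies undershoot by 4: 11 × 4 = 44 dB below threshold.
Output = 9 − 44 = -35 dBV.

-35 dBV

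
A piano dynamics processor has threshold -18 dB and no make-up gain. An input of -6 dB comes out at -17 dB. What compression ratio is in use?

Input overshoot = -6 − (-18) = 12 dB; output overshoot = -17 − (-18) = 1 dB.
Ratio = 12 / 1 = 12.

12:1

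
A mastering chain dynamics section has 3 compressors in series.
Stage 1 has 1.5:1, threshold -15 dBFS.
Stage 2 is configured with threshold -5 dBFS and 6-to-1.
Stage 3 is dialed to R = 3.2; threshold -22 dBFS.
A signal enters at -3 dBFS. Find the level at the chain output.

-17.3125 dBFS

Stage 1: 12 dB above -15 dBFS, reduced 1.5:1 to 8 dB above → -7 dBFS.
Stage 2: -7 dBFS ≤ -5 dBFS, so stage 2 doesn't engage; output -7 dBFS.
Stage 3: overshoot 15 dB → 15/3.2 = 4.6875 dB → -17.3125 dBFS.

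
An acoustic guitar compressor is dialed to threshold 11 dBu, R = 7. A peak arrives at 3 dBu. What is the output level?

3 dBu is 8 dB below the 11 dBu threshold, so no gain reduction is applied.
Output = input = 3 dBu.

3 dBu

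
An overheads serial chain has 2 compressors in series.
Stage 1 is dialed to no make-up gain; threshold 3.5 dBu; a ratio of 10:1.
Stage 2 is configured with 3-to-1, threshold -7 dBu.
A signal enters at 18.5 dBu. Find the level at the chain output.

Stage 1: overshoot 15 dB → 15/10 = 1.5 dB → 5 dBu.
Stage 2: 12 dB above -7 dBu, reduced 3:1 to 4 dB above → -3 dBu.

-3 dBu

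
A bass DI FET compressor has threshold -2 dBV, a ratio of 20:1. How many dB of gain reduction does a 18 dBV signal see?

19 dB

The signal is 20 dB above threshold.
A 20:1 ratio leaves 1 dB of that excess.
GR = overshoot in − overshoot out = 20 − 1 = 19 dB.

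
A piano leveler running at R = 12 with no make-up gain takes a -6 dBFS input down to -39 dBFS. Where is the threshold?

-42 dBFS

Input is 36 dB above T (since output overshoot × R = input overshoot: (-39 − T)·12 = -6 − T gives T = -42 dBFS).
Check: -42 + (-6 − (-42))/12 = -42 + 3 = -39 dBFS. ✓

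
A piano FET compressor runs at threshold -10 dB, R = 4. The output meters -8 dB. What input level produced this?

Post-compression overshoot = -8 − (-10) = 2 dB.
Input overshoot = R × output overshoot = 8 dB → input = -10 + 8 = -2 dB.

-2 dB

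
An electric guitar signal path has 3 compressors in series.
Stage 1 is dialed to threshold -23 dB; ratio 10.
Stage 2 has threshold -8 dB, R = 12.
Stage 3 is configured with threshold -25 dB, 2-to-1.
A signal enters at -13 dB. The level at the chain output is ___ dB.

Stage 1: -13 dB is 10 dB over -23 dB; at 10:1 that becomes 1 dB over, giving -22 dB.
Stage 2: below threshold (-22 ≤ -8); passes unchanged; output -22 dB.
Stage 3: overshoot 3 dB → 3/2 = 1.5 dB → -23.5 dB.

-23.5 dB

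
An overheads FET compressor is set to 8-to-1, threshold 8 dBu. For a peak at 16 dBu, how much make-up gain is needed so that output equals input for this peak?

The peak compresses to 8 + 8/8 = 9 dBu.
To reach 16 dBu requires 16 − 9 = 7 dB of make-up.

7 dB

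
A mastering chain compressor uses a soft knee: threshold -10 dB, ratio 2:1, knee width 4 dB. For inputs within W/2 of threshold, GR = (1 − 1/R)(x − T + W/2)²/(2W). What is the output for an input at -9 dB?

-9.5625 dB

x − T + W/2 = -9 − (-10) + 2 = 3.
GR = (1 − 1/2) × 3² / 8 = 0.5 × 9 / 8 = 0.5625 dB.
Output = -9 − 0.5625 = -9.5625 dB.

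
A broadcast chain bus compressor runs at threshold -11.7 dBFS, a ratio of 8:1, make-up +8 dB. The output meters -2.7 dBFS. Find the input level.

-3.7 dBFS

Before make-up, the level was -2.7 − 8 = -10.7 dBFS.
The compressed level sits -10.7 − (-11.7) = 1 dB over threshold.
Undo the ratio: input overshoot = 1 × 8 = 8 dB, giving input = -3.7 dBFS.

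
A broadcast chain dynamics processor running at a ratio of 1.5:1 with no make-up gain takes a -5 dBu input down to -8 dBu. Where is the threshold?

-14 dBu

Gain reduction = -5 − (-8) = 3 dB; output overshoot = GR / (R − 1) = 3 / 0.5 = 6 dB.
Threshold = output − output overshoot = -8 − 6 = -14 dBu.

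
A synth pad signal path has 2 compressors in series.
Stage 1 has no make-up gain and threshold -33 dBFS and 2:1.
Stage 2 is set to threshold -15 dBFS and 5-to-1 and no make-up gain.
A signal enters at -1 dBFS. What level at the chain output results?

-17 dBFS

Stage 1: -1 dBFS is 32 dB over -33 dBFS; at 2:1 that becomes 16 dB over, giving -17 dBFS.
Stage 2: below threshold (-17 ≤ -15); passes unchanged; output -17 dBFS.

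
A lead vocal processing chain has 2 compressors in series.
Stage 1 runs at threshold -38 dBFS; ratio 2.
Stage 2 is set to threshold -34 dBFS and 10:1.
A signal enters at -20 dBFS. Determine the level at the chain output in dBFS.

Stage 1: overshoot 18 dB → 18/2 = 9 dB → -29 dBFS.
Stage 2: overshoot 5 dB → 5/10 = 0.5 dB → -33.5 dBFS.

-33.5 dBFS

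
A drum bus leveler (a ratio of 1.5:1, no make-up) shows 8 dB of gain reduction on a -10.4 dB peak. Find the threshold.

Input is 24 dB above T (since output overshoot × R = input overshoot: (-18.4 − T)·1.5 = -10.4 − T gives T = -34.4 dB).
Check: -34.4 + (-10.4 − (-34.4))/1.5 = -34.4 + 16 = -18.4 dB. ✓

-34.4 dB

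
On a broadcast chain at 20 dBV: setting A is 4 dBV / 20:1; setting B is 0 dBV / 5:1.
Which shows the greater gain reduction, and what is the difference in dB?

B, by 0.8 dB

A: 16 dB over, compressed to 0.8 dB over, so 15.2 dB of GR.
B: 20 dB over, compressed to 4 dB over, so 16 dB of GR.
B applies 0.8 dB more gain reduction.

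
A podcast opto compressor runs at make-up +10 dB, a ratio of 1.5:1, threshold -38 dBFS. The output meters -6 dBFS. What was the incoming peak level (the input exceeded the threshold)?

-5 dBFS

Stripping the +10 dB make-up gives -16 dBFS at the gain stage.
That's 22 dB above the -38 dBFS threshold.
Input overshoot = R × output overshoot = 33 dB → input = -38 + 33 = -5 dBFS.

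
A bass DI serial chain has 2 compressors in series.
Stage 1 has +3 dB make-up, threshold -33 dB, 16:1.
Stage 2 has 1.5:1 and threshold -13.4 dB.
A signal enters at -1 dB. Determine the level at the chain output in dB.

Stage 1: -1 dB is 32 dB over -33 dB; at 16:1 that becomes 2 dB over, giving -31 dB; +3 dB make-up → -28 dB.
Stage 2: below threshold (-28 ≤ -13.4); passes unchanged; output -28 dB.

-28 dB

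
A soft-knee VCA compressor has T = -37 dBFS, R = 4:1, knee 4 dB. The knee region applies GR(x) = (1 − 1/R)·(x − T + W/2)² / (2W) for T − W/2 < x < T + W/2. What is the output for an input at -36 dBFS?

x − T + W/2 = -36 − (-37) + 2 = 3.
GR = (1 − 1/4) × 3² / 8 = 0.75 × 9 / 8 = 0.84375 dB.
Output = -36 − 0.84375 = -36.84375 dBFS.

-36.84375 dBFS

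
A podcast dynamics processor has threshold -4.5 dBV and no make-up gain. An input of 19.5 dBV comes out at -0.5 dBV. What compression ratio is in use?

Input overshoot = 19.5 − (-4.5) = 24 dB; output overshoot = -0.5 − (-4.5) = 4 dB.
Ratio = 24 / 4 = 6.

6:1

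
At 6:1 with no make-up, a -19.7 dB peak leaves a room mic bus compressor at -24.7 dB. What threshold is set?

-25.7 dB

Input is 6 dB above T (since output overshoot × R = input overshoot: (-24.7 − T)·6 = -19.7 − T gives T = -25.7 dB).
Check: -25.7 + (-19.7 − (-25.7))/6 = -25.7 + 1 = -24.7 dB. ✓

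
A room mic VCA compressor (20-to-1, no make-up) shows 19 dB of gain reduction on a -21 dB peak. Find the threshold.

-41 dB

Input is 20 dB above T (since output overshoot × R = input overshoot: (-40 − T)·20 = -21 − T gives T = -41 dB).
Check: -41 + (-21 − (-41))/20 = -41 + 1 = -40 dB. ✓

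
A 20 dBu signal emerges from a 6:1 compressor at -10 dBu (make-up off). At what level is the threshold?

Let T be the threshold. Output overshoot = (input overshoot)/R, so -10 − T = (20 − T)/6.
6·(-10 − T) = 20 − T → 5·T = -60 − 20 = -80.
T = -80/5 = -16 dBu.

-16 dBu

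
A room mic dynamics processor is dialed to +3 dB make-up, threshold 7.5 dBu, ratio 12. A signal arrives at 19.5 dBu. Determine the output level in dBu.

Overshoot: 19.5 − 7.5 = 12 dB.
At 12:1 the overshoot is divided by 12, leaving 1 dB above threshold.
That puts the output at 8.5 dBu; make-up adds 3 dB, giving 11.5 dBu.

11.5 dBu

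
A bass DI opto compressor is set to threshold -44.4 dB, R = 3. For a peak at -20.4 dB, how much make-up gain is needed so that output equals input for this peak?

16 dB

Without make-up, output = threshold + overshoot/3 = -44.4 + 8 = -36.4 dB.
Gap to target: 16 dB.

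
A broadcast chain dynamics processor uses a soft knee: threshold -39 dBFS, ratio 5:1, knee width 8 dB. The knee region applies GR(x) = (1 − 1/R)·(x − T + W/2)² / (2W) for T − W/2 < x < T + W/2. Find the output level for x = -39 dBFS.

x − T + W/2 = -39 − (-39) + 4 = 4.
GR = (1 − 1/5) × 4² / 16 = 0.8 × 16 / 16 = 0.8 dB.
Output = -39 − 0.8 = -39.8 dBFS.

-39.8 dBFS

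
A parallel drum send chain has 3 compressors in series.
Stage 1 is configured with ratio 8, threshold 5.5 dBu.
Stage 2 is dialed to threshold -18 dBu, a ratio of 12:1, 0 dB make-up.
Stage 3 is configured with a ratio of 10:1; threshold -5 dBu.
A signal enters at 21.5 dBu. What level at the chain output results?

Stage 1: 21.5 dBu is 16 dB over 5.5 dBu; at 8:1 that becomes 2 dB over, giving 7.5 dBu.
Stage 2: 7.5 dBu is 25.5 dB over -18 dBu; at 12:1 that becomes 2.125 dB over, giving -15.875 dBu.
Stage 3: -15.875 dBu is at or below the -5 dBu threshold — no compression; output -15.875 dBu.

-15.875 dBu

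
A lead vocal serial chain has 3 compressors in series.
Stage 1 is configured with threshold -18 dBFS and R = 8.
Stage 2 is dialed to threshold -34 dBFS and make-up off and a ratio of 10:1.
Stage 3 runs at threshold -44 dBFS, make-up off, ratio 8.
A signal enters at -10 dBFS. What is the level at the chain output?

Stage 1: overshoot 8 dB → 8/8 = 1 dB → -17 dBFS.
Stage 2: overshoot 17 dB → 17/10 = 1.7 dB → -32.3 dBFS.
Stage 3: overshoot 11.7 dB → 11.7/8 = 1.4625 dB → -42.5375 dBFS.

-42.5375 dBFS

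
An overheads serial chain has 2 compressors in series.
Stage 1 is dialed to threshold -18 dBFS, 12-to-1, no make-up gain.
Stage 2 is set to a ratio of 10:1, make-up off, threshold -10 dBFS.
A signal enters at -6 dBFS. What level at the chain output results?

Stage 1: 12 dB above -18 dBFS, reduced 12:1 to 1 dB above → -17 dBFS.
Stage 2: below threshold (-17 ≤ -10); passes unchanged; output -17 dBFS.

-17 dBFS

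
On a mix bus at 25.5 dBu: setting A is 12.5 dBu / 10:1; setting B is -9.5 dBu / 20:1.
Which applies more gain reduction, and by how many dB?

A: 13 dB over, compressed to 1.3 dB over, so 11.7 dB of GR.
B: 35 dB over, compressed to 1.75 dB over, so 33.25 dB of GR.
B applies 21.55 dB more gain reduction.

B, by 21.55 dB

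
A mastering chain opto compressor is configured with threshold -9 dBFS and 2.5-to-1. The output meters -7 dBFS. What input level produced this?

-4 dBFS

That's 2 dB above the -9 dBFS threshold.
Before 2.5:1 compression the overshoot was 2 × 2.5 = 5 dB, so input = -9 + 5 = -4 dBFS.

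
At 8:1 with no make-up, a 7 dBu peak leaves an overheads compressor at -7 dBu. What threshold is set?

-9 dBu

Let T be the threshold. Output overshoot = (input overshoot)/R, so -7 − T = (7 − T)/8.
8·(-7 − T) = 7 − T → 7·T = -56 − 7 = -63.
T = -63/7 = -9 dBu.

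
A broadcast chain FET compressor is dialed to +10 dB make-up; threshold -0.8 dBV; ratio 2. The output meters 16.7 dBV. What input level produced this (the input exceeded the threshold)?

Stripping the +10 dB make-up gives 6.7 dBV at the gain stage.
The compressed level sits 6.7 − (-0.8) = 7.5 dB over threshold.
Before 2:1 compression the overshoot was 7.5 × 2 = 15 dB, so input = -0.8 + 15 = 14.2 dBV.

14.2 dBV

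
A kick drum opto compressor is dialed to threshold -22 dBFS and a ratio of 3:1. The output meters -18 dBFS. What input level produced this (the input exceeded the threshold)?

That's 4 dB above the -22 dBFS threshold.
Before 3:1 compression the overshoot was 4 × 3 = 12 dB, so input = -22 + 12 = -10 dBFS.

-10 dBFS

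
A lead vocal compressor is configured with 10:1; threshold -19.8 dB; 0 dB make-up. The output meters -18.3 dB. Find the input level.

That's 1.5 dB above the -19.8 dB threshold.
Before 10:1 compression the overshoot was 1.5 × 10 = 15 dB, so input = -19.8 + 15 = -4.8 dB.

-4.8 dB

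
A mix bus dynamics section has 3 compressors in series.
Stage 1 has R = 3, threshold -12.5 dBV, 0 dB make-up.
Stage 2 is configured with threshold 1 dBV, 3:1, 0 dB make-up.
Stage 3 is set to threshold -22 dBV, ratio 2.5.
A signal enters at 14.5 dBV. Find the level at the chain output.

-14.6 dBV

Stage 1: 27 dB above -12.5 dBV, reduced 3:1 to 9 dB above → -3.5 dBV.
Stage 2: below threshold (-3.5 ≤ 1); passes unchanged; output -3.5 dBV.
Stage 3: 18.5 dB above -22 dBV, reduced 2.5:1 to 7.4 dB above → -14.6 dBV.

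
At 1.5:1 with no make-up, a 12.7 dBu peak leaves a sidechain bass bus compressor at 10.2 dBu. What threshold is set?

5.2 dBu

Gain reduction = 12.7 − 10.2 = 2.5 dB; output overshoot = GR / (R − 1) = 2.5 / 0.5 = 5 dB.
Threshold = output − output overshoot = 10.2 − 5 = 5.2 dBu.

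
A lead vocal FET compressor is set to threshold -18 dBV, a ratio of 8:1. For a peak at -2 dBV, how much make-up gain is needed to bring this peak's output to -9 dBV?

7 dB

Overshoot 16 dB → 16/8 = 2 dB after compression, so the compressed level is -18 + 2 = -16 dBV.
Make-up = target − compressed = -9 − (-16) = 7 dB.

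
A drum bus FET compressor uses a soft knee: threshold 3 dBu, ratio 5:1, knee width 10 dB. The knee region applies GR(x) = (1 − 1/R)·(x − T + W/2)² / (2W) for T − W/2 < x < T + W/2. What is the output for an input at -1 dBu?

x − T + W/2 = -1 − 3 + 5 = 1.
GR = (1 − 1/5) × 1² / 20 = 0.8 × 1 / 20 = 0.04 dB.
Output = -1 − 0.04 = -1.04 dBu.

-1.04 dBu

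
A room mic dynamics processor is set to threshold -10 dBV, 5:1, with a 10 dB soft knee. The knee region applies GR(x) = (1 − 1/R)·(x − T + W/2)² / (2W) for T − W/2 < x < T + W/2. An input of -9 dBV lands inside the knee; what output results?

x − T + W/2 = -9 − (-10) + 5 = 6.
GR = (1 − 1/5) × 6² / 20 = 0.8 × 36 / 20 = 1.44 dB.
Output = -9 − 1.44 = -10.44 dBV.

-10.44 dBV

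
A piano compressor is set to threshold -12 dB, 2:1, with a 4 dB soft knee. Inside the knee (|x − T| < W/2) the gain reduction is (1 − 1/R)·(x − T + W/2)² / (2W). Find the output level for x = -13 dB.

-13.0625 dB

x − T + W/2 = -13 − (-12) + 2 = 1.
GR = (1 − 1/2) × 1² / 8 = 0.5 × 1 / 8 = 0.0625 dB.
Output = -13 − 0.0625 = -13.0625 dB.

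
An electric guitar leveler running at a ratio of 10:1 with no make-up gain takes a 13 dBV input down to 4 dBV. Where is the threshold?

Gain reduction = 13 − 4 = 9 dB; output overshoot = GR / (R − 1) = 9 / 9 = 1 dB.
Threshold = output − output overshoot = 4 − 1 = 3 dBV.

3 dBV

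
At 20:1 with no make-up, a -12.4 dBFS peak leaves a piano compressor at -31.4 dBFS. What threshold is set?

-32.4 dBFS

Input is 20 dB above T (since output overshoot × R = input overshoot: (-31.4 − T)·20 = -12.4 − T gives T = -32.4 dBFS).
Check: -32.4 + (-12.4 − (-32.4))/20 = -32.4 + 1 = -31.4 dBFS. ✓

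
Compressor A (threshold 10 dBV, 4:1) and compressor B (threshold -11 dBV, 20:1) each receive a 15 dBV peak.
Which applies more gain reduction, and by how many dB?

A: GR = 5 − 5/4 = 3.75 dB.
B: GR = 26 − 26/20 = 24.7 dB.
B applies 20.95 dB more gain reduction.

B, by 20.95 dB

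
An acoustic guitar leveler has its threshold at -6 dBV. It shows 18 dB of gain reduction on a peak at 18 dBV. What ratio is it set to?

4:1

Input overshoot = 18 − (-6) = 24 dB.
Output overshoot = 24 − 18 = 6 dB.
Ratio = input overshoot / output overshoot = 24 / 6 = 4.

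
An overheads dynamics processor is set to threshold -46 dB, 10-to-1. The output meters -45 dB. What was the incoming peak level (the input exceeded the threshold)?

-36 dB

The compressed level sits -45 − (-46) = 1 dB over threshold.
Input overshoot = R × output overshoot = 10 dB → input = -46 + 10 = -36 dB.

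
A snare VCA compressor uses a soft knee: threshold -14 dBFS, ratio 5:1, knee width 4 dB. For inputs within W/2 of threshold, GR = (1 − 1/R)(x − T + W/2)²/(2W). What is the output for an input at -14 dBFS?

x − T + W/2 = -14 − (-14) + 2 = 2.
GR = (1 − 1/5) × 2² / 8 = 0.8 × 4 / 8 = 0.4 dB.
Output = -14 − 0.4 = -14.4 dBFS.

-14.4 dBFS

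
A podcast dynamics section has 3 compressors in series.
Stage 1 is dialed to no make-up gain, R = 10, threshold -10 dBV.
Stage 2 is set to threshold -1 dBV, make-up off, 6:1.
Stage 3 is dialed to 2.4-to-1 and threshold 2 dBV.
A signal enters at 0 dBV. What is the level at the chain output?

Stage 1: overshoot 10 dB → 10/10 = 1 dB → -9 dBV.
Stage 2: -9 dBV is at or below the -1 dBV threshold — no compression; output -9 dBV.
Stage 3: below threshold (-9 ≤ 2); passes unchanged; output -9 dBV.

-9 dBV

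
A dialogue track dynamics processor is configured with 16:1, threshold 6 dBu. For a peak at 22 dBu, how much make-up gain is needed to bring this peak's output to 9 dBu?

The peak compresses to 6 + 16/16 = 7 dBu.
To reach 9 dBu requires 9 − 7 = 2 dB of make-up.

2 dB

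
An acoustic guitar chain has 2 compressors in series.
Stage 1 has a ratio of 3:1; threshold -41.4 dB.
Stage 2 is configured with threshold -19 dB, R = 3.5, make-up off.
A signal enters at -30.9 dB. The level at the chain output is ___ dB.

-37.9 dB

Stage 1: overshoot 10.5 dB → 10.5/3 = 3.5 dB → -37.9 dB.
Stage 2: -37.9 dB ≤ -19 dB, so stage 2 doesn't engage; output -37.9 dB.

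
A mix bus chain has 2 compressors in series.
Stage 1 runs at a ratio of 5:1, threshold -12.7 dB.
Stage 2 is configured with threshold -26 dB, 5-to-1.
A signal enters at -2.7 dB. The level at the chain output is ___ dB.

Stage 1: -2.7 dB is 10 dB over -12.7 dB; at 5:1 that becomes 2 dB over, giving -10.7 dB.
Stage 2: overshoot 15.3 dB → 15.3/5 = 3.06 dB → -22.94 dB.

-22.94 dB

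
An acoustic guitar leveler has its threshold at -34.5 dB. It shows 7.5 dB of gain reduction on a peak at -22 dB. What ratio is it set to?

2.5:1

Input overshoot = -22 − (-34.5) = 12.5 dB.
Output overshoot = 12.5 − 7.5 = 5 dB.
Ratio = input overshoot / output overshoot = 12.5 / 5 = 2.5.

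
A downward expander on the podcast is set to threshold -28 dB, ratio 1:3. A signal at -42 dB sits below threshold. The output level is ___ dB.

-70 dB

Undershoot = (-28) − (-42) = 14 dB.
At 1:3, that expands to 42 dB under threshold.
Output = -28 − 42 = -70 dB.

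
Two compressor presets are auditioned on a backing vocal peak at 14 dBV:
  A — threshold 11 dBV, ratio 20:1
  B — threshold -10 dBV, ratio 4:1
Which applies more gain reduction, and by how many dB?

A: 3 dB over, compressed to 0.15 dB over, so 2.85 dB of GR.
B: 24 dB over, compressed to 6 dB over, so 18 dB of GR.
Difference: 15.15 dB in favour of B.

B, by 15.15 dB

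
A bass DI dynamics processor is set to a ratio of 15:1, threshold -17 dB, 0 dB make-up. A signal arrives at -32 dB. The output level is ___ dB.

-32 dB

-32 dB is 15 dB below the -17 dB threshold, so no gain reduction is applied.
Output = input = -32 dB.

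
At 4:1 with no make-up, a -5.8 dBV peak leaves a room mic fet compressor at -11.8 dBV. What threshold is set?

-13.8 dBV

Gain reduction = -5.8 − (-11.8) = 6 dB; output overshoot = GR / (R − 1) = 6 / 3 = 2 dB.
Threshold = output − output overshoot = -11.8 − 2 = -13.8 dBV.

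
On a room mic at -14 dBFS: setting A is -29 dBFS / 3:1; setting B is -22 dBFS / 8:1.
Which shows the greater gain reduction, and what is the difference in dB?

A: GR = 15 − 15/3 = 10 dB.
B: GR = 8 − 8/8 = 7 dB.
Difference: 3 dB in favour of A.

A, by 3 dB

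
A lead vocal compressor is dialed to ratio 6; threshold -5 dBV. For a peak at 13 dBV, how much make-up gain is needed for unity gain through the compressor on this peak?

15 dB

Without make-up, output = threshold + overshoot/6 = -5 + 3 = -2 dBV.
Gap to target: 15 dB.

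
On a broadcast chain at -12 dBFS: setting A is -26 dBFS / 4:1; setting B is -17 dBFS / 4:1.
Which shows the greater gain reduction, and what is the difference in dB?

A: overshoot 14 dB → output overshoot 3.5 dB → GR 10.5 dB.
B: overshoot 5 dB → output overshoot 1.25 dB → GR 3.75 dB.
Difference: 6.75 dB in favour of A.

A, by 6.75 dB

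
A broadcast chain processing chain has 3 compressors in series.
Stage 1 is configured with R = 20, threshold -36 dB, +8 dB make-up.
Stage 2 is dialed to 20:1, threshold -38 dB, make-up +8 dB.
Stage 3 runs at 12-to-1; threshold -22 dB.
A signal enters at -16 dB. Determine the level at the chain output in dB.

Stage 1: overshoot 20 dB → 20/20 = 1 dB → -35 dB; +8 dB make-up → -27 dB.
Stage 2: 11 dB above -38 dB, reduced 20:1 to 0.55 dB above → -37.45 dB; +8 dB make-up → -29.45 dB.
Stage 3: below threshold (-29.45 ≤ -22); passes unchanged; output -29.45 dB.

-29.45 dB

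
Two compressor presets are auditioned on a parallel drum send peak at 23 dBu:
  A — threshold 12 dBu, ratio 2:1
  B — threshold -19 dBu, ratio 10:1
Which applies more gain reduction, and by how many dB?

B, by 32.3 dB

A: 11 dB over, compressed to 5.5 dB over, so 5.5 dB of GR.
B: 42 dB over, compressed to 4.2 dB over, so 37.8 dB of GR.
B applies 32.3 dB more gain reduction.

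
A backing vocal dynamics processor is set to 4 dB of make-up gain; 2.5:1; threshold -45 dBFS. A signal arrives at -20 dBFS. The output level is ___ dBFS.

-31 dBFS

Overshoot: -20 − (-45) = 25 dB.
At 2.5:1 the overshoot is divided by 2.5, leaving 10 dB above threshold.
So the level is -45 + 10 = -35 dBFS; make-up adds 4 dB, giving -31 dBFS.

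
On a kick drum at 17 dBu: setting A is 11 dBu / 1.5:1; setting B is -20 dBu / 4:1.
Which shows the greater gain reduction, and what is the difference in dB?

B, by 25.75 dB

A: 6 dB over, compressed to 4 dB over, so 2 dB of GR.
B: 37 dB over, compressed to 9.25 dB over, so 27.75 dB of GR.
B applies 25.75 dB more gain reduction.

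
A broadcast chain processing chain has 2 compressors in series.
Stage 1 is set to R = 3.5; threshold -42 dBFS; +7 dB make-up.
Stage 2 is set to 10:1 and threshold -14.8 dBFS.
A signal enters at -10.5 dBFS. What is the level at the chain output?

Stage 1: 31.5 dB above -42 dBFS, reduced 3.5:1 to 9 dB above → -33 dBFS; +7 dB make-up → -26 dBFS.
Stage 2: -26 dBFS ≤ -14.8 dBFS, so stage 2 doesn't engage; output -26 dBFS.

-26 dBFS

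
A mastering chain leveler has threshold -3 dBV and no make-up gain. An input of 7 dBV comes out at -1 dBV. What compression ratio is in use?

5:1

Input overshoot = 7 − (-3) = 10 dB; output overshoot = -1 − (-3) = 2 dB.
Ratio = 10 / 2 = 5.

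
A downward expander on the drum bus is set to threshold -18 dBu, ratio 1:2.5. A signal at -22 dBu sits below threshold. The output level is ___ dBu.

Below threshold, a 1:2.5 expander applies gain = (2.5−1)×(T − x) of attenuation.
(2.5−1) × 4 = 6 dB, so output = -22 − 6 = -28 dBu.

-28 dBu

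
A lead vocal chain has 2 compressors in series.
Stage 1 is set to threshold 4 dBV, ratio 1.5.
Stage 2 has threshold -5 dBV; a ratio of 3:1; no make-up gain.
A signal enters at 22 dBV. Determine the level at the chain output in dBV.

Stage 1: 22 dBV is 18 dB over 4 dBV; at 1.5:1 that becomes 12 dB over, giving 16 dBV.
Stage 2: overshoot 21 dB → 21/3 = 7 dB → 2 dBV.

2 dBV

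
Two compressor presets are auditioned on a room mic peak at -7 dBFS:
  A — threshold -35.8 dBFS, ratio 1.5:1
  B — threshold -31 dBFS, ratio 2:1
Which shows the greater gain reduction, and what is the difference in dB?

A: 28.8 dB over, compressed to 19.2 dB over, so 9.6 dB of GR.
B: 24 dB over, compressed to 12 dB over, so 12 dB of GR.
B applies 2.4 dB more gain reduction.

B, by 2.4 dB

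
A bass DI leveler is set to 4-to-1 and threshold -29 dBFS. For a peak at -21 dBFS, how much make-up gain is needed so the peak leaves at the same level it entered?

Without make-up, output = threshold + overshoot/4 = -29 + 2 = -27 dBFS.
Gap to target: 6 dB.

6 dB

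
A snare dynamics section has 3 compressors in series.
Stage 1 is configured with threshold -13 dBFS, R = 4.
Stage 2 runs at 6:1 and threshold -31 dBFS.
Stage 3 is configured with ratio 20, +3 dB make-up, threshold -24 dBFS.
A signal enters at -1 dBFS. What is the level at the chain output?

Stage 1: -1 dBFS is 12 dB over -13 dBFS; at 4:1 that becomes 3 dB over, giving -10 dBFS.
Stage 2: -10 dBFS is 21 dB over -31 dBFS; at 6:1 that becomes 3.5 dB over, giving -27.5 dBFS.
Stage 3: -27.5 dBFS ≤ -24 dBFS, so stage 3 doesn't engage; make-up brings it to -24.5 dBFS.

-24.5 dBFS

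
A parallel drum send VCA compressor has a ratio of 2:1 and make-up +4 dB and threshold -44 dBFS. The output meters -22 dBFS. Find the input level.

Remove make-up: -22 − 4 = -26 dBFS.
Post-compression overshoot = -26 − (-44) = 18 dB.
Before 2:1 compression the overshoot was 18 × 2 = 36 dB, so input = -44 + 36 = -8 dBFS.

-8 dBFS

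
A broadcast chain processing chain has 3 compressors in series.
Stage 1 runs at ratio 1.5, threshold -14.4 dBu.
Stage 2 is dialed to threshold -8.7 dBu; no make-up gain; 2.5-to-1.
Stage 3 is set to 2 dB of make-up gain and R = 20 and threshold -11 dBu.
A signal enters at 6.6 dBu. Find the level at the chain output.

Stage 1: overshoot 21 dB → 21/1.5 = 14 dB → -0.4 dBu.
Stage 2: 8.3 dB above -8.7 dBu, reduced 2.5:1 to 3.32 dB above → -5.38 dBu.
Stage 3: overshoot 5.62 dB → 5.62/20 = 0.281 dB → -10.719 dBu; +2 dB make-up → -8.719 dBu.

-8.719 dBu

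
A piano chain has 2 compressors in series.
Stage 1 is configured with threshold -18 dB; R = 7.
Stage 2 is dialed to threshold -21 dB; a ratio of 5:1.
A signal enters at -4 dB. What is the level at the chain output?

-20 dB

Stage 1: 14 dB above -18 dB, reduced 7:1 to 2 dB above → -16 dB.
Stage 2: -16 dB is 5 dB over -21 dB; at 5:1 that becomes 1 dB over, giving -20 dB.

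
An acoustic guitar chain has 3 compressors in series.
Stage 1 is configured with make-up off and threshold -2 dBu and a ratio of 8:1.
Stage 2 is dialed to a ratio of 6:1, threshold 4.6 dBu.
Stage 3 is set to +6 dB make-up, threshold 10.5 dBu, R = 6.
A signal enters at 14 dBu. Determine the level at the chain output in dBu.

Stage 1: overshoot 16 dB → 16/8 = 2 dB → 0 dBu.
Stage 2: below threshold (0 ≤ 4.6); passes unchanged; output 0 dBu.
Stage 3: below threshold (0 ≤ 10.5); passes unchanged; make-up brings it to 6 dBu.

6 dBu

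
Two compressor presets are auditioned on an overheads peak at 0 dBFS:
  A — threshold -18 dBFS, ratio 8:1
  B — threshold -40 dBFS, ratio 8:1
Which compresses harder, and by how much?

A: overshoot 18 dB → output overshoot 2.25 dB → GR 15.75 dB.
B: overshoot 40 dB → output overshoot 5 dB → GR 35 dB.
B applies 19.25 dB more gain reduction.

B, by 19.25 dB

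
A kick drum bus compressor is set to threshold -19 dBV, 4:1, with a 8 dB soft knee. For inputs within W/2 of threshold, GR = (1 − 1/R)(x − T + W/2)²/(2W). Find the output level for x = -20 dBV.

x − T + W/2 = -20 − (-19) + 4 = 3.
GR = (1 − 1/4) × 3² / 16 = 0.75 × 9 / 16 = 0.421875 dB.
Output = -20 − 0.421875 = -20.421875 dBV.

-20.421875 dBV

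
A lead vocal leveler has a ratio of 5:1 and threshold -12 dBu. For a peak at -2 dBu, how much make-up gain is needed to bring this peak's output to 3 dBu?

13 dB

Overshoot 10 dB → 10/5 = 2 dB after compression, so the compressed level is -12 + 2 = -10 dBu.
Make-up = target − compressed = 3 − (-10) = 13 dB.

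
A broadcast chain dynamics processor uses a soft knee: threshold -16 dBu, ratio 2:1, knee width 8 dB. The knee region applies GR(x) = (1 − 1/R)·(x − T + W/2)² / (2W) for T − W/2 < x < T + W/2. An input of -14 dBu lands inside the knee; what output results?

x − T + W/2 = -14 − (-16) + 4 = 6.
GR = (1 − 1/2) × 6² / 16 = 0.5 × 36 / 16 = 1.125 dB.
Output = -14 − 1.125 = -15.125 dBu.

-15.125 dBu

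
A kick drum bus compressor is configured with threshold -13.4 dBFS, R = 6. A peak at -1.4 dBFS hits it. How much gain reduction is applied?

Overshoot = -1.4 − (-13.4) = 12 dB.
After 6:1 compression the overshoot becomes 12/6 = 2 dB.
So the signal is attenuated by 12 − 2 = 10 dB.

10 dB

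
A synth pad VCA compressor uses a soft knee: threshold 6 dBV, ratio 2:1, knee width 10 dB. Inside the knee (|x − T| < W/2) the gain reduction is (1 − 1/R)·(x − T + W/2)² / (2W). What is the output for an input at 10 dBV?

x − T + W/2 = 10 − 6 + 5 = 9.
GR = (1 − 1/2) × 9² / 20 = 0.5 × 81 / 20 = 2.025 dB.
Output = 10 − 2.025 = 7.975 dBV.

7.975 dBV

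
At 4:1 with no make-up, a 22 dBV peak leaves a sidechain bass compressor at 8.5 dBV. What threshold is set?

4 dBV

Input is 18 dB above T (since output overshoot × R = input overshoot: (8.5 − T)·4 = 22 − T gives T = 4 dBV).
Check: 4 + (22 − 4)/4 = 4 + 4.5 = 8.5 dBV. ✓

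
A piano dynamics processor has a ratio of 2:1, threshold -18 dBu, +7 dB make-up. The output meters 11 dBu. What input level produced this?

Stripping the +7 dB make-up gives 4 dBu at the gain stage.
The compressed level sits 4 − (-18) = 22 dB over threshold.
Undo the ratio: input overshoot = 22 × 2 = 44 dB, giving input = 26 dBu.

26 dBu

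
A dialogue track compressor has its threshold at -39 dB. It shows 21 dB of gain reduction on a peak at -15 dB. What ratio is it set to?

Input overshoot = -15 − (-39) = 24 dB.
Output overshoot = 24 − 21 = 3 dB.
Ratio = input overshoot / output overshoot = 24 / 3 = 8.

8:1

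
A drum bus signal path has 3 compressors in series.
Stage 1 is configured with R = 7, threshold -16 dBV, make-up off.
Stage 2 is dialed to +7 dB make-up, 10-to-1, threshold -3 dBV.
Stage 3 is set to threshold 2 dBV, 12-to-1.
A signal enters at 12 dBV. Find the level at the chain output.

Stage 1: overshoot 28 dB → 28/7 = 4 dB → -12 dBV.
Stage 2: -12 dBV is at or below the -3 dBV threshold — no compression; make-up brings it to -5 dBV.
Stage 3: -5 dBV is at or below the 2 dBV threshold — no compression; output -5 dBV.

-5 dBV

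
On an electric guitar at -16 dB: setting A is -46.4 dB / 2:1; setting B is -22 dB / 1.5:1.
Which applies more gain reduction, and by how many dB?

A, by 13.2 dB

A: GR = 30.4 − 30.4/2 = 15.2 dB.
B: GR = 6 − 6/1.5 = 2 dB.
A reduces 13.2 dB more.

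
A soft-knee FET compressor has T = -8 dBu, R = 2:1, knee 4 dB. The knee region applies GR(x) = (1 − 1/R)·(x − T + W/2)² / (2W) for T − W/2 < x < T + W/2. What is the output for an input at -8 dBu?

x − T + W/2 = -8 − (-8) + 2 = 2.
GR = (1 − 1/2) × 2² / 8 = 0.5 × 4 / 8 = 0.25 dB.
Output = -8 − 0.25 = -8.25 dBu.

-8.25 dBu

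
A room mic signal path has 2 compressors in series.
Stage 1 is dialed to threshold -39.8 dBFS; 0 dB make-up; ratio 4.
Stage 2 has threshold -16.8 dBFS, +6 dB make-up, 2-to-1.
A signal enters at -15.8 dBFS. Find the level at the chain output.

Stage 1: 24 dB above -39.8 dBFS, reduced 4:1 to 6 dB above → -33.8 dBFS.
Stage 2: below threshold (-33.8 ≤ -16.8); passes unchanged; make-up brings it to -27.8 dBFS.

-27.8 dBFS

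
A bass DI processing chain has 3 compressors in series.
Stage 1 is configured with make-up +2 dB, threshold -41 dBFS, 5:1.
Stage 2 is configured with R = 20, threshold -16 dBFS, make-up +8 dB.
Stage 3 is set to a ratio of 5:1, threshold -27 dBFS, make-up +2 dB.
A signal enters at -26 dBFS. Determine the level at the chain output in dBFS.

-26 dBFS

Stage 1: -26 dBFS is 15 dB over -41 dBFS; at 5:1 that becomes 3 dB over, giving -38 dBFS; +2 dB make-up → -36 dBFS.
Stage 2: below threshold (-36 ≤ -16); passes unchanged; make-up brings it to -28 dBFS.
Stage 3: -28 dBFS ≤ -27 dBFS, so stage 3 doesn't engage; make-up brings it to -26 dBFS.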